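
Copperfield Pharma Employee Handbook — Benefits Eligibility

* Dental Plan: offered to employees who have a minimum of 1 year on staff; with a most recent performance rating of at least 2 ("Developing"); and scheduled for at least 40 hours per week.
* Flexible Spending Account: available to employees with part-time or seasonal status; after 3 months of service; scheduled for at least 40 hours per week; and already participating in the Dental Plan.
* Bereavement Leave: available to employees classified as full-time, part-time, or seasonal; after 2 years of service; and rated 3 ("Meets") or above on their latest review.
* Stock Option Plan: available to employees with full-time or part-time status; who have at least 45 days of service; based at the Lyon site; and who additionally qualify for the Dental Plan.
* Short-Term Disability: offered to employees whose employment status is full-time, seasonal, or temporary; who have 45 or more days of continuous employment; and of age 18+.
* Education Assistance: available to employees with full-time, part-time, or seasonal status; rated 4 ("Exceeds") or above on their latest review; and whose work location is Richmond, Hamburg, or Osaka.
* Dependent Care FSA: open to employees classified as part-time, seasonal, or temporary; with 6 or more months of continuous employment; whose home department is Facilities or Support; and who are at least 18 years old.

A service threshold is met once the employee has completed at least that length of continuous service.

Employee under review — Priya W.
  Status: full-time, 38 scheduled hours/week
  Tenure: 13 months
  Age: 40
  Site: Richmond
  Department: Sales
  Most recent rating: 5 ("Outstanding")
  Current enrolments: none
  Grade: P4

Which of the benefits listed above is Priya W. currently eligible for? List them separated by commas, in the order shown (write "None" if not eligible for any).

Dental Plan — service 13 months ≥ 1 year (≈365 days) ✓; rating 5 ≥ 2 ✓; 38 hrs/wk < 40 ✗ → not eligible.
Flexible Spending Account — status full-time ✗ (requires part-time or seasonal) → not eligible.
Bereavement Leave — status full-time ✓; service 13 months < 2 years (≈730 days) ✗ → not eligible.
Stock Option Plan — status full-time ✓; service 13 months ≥ 45 days ✓; site Richmond ✗ (not Lyon) → not eligible.
Short-Term Disability — status full-time ✓; service 13 months ≥ 45 days ✓; age 40 ≥ 18 ✓ → eligible.
Education Assistance — status full-time ✓; rating 5 ≥ 4 ✓; site Richmond ✓ → eligible.
Dependent Care FSA — status full-time ✗ (requires part-time, seasonal, or temporary) → not eligible.

Short-Term Disability, Education Assistance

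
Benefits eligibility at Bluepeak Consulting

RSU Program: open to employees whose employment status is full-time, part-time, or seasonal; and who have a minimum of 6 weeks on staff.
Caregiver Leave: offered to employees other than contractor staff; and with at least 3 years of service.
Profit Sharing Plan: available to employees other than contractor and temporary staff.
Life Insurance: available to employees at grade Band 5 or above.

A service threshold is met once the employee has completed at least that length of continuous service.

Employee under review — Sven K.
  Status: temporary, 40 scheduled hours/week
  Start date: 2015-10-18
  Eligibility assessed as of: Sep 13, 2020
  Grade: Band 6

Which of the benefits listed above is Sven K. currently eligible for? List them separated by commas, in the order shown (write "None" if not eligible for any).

Service from 2015-10-18 to Sep 13, 2020: 1792 days.
RSU Program — status temporary ✗ (requires full-time, part-time, or seasonal) → not eligible.
Caregiver Leave — status temporary ✓ (not excluded); service 1792 days ≥ 3 years (≈1095 days) ✓ → eligible.
Profit Sharing Plan — status temporary ✗ (excluded) → not eligible.
Life Insurance — grade Band 6 ≥ Band 5 ✓ → eligible.

Caregiver Leave, Life Insurance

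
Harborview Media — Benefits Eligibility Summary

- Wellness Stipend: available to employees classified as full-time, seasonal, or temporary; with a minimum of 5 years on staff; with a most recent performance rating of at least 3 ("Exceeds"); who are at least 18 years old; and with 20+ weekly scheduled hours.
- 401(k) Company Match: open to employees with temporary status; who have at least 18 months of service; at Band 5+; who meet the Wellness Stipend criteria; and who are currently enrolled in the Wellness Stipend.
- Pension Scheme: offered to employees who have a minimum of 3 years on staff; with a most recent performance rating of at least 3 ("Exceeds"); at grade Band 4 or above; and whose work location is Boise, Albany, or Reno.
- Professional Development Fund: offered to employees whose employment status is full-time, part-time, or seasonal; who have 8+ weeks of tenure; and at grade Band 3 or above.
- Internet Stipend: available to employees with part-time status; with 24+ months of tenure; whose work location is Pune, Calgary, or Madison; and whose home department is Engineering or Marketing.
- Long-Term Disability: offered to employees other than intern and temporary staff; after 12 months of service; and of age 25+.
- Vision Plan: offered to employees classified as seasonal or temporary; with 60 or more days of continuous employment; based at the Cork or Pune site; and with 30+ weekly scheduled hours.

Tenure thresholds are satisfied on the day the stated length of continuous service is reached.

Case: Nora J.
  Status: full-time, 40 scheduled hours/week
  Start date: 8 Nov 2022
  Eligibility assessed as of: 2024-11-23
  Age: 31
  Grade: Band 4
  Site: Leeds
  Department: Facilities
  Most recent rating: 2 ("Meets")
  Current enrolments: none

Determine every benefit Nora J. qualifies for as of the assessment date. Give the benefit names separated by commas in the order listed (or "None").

Professional Development Fund, Long-Term Disability

Service from 8 Nov 2022 to 2024-11-23: 746 days.
Wellness Stipend — status full-time ✓; service 746 days < 5 years (≈1825 days) ✗ → not eligible.
401(k) Company Match — status full-time ✗ (requires temporary) → not eligible.
Pension Scheme — service 746 days < 3 years (≈1095 days) ✗ → not eligible.
Professional Development Fund — status full-time ✓; service 746 days ≥ 8 weeks (≈56 days) ✓; grade Band 4 ≥ Band 3 ✓ → eligible.
Internet Stipend — status full-time ✗ (requires part-time) → not eligible.
Long-Term Disability — status full-time ✓ (not excluded); service 746 days ≥ 12 months (≈360 days) ✓; age 31 ≥ 25 ✓ → eligible.
Vision Plan — status full-time ✗ (requires seasonal or temporary) → not eligible.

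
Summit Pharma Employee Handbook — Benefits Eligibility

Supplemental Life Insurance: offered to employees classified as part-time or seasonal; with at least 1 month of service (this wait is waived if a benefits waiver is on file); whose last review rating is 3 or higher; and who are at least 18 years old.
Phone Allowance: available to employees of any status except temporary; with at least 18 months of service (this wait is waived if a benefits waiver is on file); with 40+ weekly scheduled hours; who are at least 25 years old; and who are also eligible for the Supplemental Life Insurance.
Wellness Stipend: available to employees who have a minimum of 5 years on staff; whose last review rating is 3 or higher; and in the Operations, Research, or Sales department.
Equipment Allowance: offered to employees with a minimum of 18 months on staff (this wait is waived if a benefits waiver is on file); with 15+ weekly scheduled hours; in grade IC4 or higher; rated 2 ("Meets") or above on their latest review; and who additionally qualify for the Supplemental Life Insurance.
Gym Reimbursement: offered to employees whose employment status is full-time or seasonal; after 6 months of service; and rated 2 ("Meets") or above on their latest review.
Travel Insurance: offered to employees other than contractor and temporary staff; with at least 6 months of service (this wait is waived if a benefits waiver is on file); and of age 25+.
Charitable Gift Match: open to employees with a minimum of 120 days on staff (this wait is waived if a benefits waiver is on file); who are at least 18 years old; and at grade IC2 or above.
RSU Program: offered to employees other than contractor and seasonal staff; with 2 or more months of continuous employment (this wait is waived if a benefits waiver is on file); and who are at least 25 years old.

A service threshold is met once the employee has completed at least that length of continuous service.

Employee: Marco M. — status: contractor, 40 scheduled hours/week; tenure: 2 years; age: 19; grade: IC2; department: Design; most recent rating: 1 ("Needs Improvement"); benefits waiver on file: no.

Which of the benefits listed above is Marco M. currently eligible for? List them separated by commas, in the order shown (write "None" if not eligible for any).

Supplemental Life Insurance — status contractor ✗ (requires part-time or seasonal) → not eligible.
Phone Allowance — status contractor ✓ (not excluded); no waiver, service 2 years ≥ 18 months (≈540 days) ✓; 40 hrs/wk ≥ 40 ✓; age 19 < 25 ✗ → not eligible.
Wellness Stipend — service 2 years < 5 years ✗ → not eligible.
Equipment Allowance — no waiver, service 2 years ≥ 18 months (≈540 days) ✓; 40 hrs/wk ≥ 15 ✓; grade IC2 < IC4 ✗ → not eligible.
Gym Reimbursement — status contractor ✗ (requires full-time or seasonal) → not eligible.
Travel Insurance — status contractor ✗ (excluded) → not eligible.
Charitable Gift Match — no waiver, service 2 years ≥ 120 days ✓; age 19 ≥ 18 ✓; grade IC2 ≥ IC2 ✓ → eligible.
RSU Program — status contractor ✗ (excluded) → not eligible.

Charitable Gift Match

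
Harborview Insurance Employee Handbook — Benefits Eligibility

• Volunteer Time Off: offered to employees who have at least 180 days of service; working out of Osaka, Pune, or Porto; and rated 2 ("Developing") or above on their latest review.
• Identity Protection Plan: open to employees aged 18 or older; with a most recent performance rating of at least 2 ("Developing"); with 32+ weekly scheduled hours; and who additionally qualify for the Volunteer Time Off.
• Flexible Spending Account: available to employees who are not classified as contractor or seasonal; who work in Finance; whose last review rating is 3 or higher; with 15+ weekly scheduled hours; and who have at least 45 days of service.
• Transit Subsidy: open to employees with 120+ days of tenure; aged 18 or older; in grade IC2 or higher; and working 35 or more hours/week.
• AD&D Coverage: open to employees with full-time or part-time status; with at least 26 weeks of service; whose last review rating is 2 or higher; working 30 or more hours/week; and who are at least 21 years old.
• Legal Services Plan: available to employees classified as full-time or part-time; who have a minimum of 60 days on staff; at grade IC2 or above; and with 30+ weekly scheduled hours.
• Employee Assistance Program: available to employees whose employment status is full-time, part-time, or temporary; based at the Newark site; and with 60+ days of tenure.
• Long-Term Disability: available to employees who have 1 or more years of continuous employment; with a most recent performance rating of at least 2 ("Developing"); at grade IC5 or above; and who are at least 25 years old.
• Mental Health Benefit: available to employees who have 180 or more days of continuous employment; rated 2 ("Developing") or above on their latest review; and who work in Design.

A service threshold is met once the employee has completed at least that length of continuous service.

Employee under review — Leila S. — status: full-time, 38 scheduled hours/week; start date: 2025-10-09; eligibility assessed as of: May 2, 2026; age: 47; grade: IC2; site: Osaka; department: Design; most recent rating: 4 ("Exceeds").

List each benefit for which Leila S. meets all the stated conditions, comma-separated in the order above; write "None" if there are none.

Volunteer Time Off, Identity Protection Plan, Transit Subsidy, AD&D Coverage, Legal Services Plan, Mental Health Benefit

Service from 2025-10-09 to May 2, 2026: 205 days.
Volunteer Time Off — service 205 days ≥ 180 days ✓; site Osaka ✓; rating 4 ≥ 2 ✓ → eligible.
Identity Protection Plan — age 47 ≥ 18 ✓; rating 4 ≥ 2 ✓; 38 hrs/wk ≥ 32 ✓; eligible for Volunteer Time Off ✓ → eligible.
Flexible Spending Account — status full-time ✓ (not excluded); dept Design ✗ → not eligible.
Transit Subsidy — service 205 days ≥ 120 days ✓; age 47 ≥ 18 ✓; grade IC2 ≥ IC2 ✓; 38 hrs/wk ≥ 35 ✓ → eligible.
AD&D Coverage — status full-time ✓; service 205 days ≥ 26 weeks (≈182 days) ✓; rating 4 ≥ 2 ✓; 38 hrs/wk ≥ 30 ✓; age 47 ≥ 21 ✓ → eligible.
Legal Services Plan — status full-time ✓; service 205 days ≥ 60 days ✓; grade IC2 ≥ IC2 ✓; 38 hrs/wk ≥ 30 ✓ → eligible.
Employee Assistance Program — status full-time ✓; site Osaka ✗ (not Newark) → not eligible.
Long-Term Disability — service 205 days < 1 year (≈365 days) ✗ → not eligible.
Mental Health Benefit — service 205 days ≥ 180 days ✓; rating 4 ≥ 2 ✓; dept Design ✓ → eligible.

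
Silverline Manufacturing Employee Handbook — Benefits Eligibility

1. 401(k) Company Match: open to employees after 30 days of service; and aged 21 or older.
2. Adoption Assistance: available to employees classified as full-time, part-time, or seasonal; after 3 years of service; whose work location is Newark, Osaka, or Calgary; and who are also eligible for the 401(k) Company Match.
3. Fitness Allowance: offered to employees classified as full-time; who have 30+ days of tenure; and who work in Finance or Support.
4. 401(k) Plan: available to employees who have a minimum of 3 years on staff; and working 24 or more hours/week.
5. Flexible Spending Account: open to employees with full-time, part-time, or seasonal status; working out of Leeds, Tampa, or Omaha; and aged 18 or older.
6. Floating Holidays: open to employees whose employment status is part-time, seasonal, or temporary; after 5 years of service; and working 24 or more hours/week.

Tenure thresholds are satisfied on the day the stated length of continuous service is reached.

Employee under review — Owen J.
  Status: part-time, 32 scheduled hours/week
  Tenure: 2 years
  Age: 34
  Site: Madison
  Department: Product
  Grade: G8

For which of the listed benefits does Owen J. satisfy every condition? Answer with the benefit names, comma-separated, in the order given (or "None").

401(k) Company Match — service 2 years ≥ 30 days ✓; age 34 ≥ 21 ✓ → eligible.
Adoption Assistance — status part-time ✓; service 2 years < 3 years ✗ → not eligible.
Fitness Allowance — status part-time ✗ (requires full-time) → not eligible.
401(k) Plan — service 2 years < 3 years ✗ → not eligible.
Flexible Spending Account — status part-time ✓; site Madison ✗ (not Leeds, Tampa, or Omaha) → not eligible.
Floating Holidays — status part-time ✓; service 2 years < 5 years ✗ → not eligible.

401(k) Company Match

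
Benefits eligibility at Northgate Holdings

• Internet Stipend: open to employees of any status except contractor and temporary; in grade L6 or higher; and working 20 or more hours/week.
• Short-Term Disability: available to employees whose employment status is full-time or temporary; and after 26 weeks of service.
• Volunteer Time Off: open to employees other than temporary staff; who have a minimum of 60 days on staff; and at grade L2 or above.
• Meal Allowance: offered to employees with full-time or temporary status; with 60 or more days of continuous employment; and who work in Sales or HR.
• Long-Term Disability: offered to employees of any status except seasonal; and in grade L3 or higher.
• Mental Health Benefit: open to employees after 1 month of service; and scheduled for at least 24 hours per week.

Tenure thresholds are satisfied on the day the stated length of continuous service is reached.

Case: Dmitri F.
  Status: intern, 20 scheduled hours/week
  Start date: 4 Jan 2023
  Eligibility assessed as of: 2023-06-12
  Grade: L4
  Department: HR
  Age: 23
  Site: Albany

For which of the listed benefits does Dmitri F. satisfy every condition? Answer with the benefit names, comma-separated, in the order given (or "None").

Service from 4 Jan 2023 to 2023-06-12: 159 days.
Internet Stipend — status intern ✓ (not excluded); grade L4 < L6 ✗ → not eligible.
Short-Term Disability — status intern ✗ (requires full-time or temporary) → not eligible.
Volunteer Time Off — status intern ✓ (not excluded); service 159 days ≥ 60 days ✓; grade L4 ≥ L2 ✓ → eligible.
Meal Allowance — status intern ✗ (requires full-time or temporary) → not eligible.
Long-Term Disability — status intern ✓ (not excluded); grade L4 ≥ L3 ✓ → eligible.
Mental Health Benefit — service 159 days ≥ 1 month (≈30 days) ✓; 20 hrs/wk < 24 ✗ → not eligible.

Volunteer Time Off, Long-Term Disability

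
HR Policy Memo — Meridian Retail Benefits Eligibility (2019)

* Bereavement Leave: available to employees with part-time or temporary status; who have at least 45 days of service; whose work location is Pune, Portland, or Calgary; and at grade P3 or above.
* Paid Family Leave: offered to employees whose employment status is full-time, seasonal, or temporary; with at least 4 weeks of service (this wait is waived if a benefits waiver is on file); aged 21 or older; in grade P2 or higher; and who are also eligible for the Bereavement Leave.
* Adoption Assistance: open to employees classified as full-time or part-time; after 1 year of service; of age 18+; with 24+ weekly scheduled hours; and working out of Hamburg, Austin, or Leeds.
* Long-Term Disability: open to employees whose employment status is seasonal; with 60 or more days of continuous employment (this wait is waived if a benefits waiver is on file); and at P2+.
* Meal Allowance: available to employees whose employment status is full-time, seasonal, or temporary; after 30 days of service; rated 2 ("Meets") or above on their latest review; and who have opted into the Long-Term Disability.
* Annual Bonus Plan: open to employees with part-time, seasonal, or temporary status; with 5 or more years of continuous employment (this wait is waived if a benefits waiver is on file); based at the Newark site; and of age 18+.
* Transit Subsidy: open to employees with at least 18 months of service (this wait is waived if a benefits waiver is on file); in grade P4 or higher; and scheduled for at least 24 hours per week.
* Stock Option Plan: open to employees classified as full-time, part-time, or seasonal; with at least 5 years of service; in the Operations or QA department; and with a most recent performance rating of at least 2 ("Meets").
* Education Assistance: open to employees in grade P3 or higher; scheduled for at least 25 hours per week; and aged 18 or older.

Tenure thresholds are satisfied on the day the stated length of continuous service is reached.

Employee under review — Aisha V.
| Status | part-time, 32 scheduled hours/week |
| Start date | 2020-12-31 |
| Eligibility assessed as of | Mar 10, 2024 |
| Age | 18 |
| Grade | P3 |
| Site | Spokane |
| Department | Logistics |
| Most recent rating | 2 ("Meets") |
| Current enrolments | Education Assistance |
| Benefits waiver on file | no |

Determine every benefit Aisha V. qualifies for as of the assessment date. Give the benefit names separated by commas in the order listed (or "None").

Education Assistance

Service from 2020-12-31 to Mar 10, 2024: 1165 days.
Bereavement Leave — status part-time ✓; service 1165 days ≥ 45 days ✓; site Spokane ✗ (not Pune, Portland, or Calgary) → not eligible.
Paid Family Leave — status part-time ✗ (requires full-time, seasonal, or temporary) → not eligible.
Adoption Assistance — status part-time ✓; service 1165 days ≥ 1 year (≈365 days) ✓; age 18 ≥ 18 ✓; 32 hrs/wk ≥ 24 ✓; site Spokane ✗ (not Hamburg, Austin, or Leeds) → not eligible.
Long-Term Disability — status part-time ✗ (requires seasonal) → not eligible.
Meal Allowance — status part-time ✗ (requires full-time, seasonal, or temporary) → not eligible.
Annual Bonus Plan — status part-time ✓; no waiver, service 1165 days < 5 years (≈1825 days) ✗ → not eligible.
Transit Subsidy — no waiver, service 1165 days ≥ 18 months (≈540 days) ✓; grade P3 < P4 ✗ → not eligible.
Stock Option Plan — status part-time ✓; service 1165 days < 5 years (≈1825 days) ✗ → not eligible.
Education Assistance — grade P3 ≥ P3 ✓; 32 hrs/wk ≥ 25 ✓; age 18 ≥ 18 ✓ → eligible.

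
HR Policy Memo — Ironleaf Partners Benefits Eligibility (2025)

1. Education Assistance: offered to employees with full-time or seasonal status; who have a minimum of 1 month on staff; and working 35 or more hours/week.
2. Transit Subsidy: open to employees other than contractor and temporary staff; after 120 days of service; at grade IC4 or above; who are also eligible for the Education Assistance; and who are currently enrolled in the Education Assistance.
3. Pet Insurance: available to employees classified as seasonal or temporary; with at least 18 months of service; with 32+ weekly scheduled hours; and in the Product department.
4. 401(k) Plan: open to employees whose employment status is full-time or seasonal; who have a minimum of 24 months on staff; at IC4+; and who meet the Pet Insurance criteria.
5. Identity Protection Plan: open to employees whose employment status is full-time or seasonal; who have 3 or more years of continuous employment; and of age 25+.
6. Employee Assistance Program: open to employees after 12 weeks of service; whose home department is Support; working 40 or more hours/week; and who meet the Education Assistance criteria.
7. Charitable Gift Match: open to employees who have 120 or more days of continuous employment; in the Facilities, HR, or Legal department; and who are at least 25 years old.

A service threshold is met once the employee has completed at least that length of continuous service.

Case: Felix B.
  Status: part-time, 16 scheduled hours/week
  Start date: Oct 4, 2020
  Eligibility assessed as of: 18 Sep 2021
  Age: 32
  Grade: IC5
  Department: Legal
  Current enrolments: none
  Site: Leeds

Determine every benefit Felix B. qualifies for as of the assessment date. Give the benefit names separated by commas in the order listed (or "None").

Charitable Gift Match

Service from Oct 4, 2020 to 18 Sep 2021: 349 days.
Education Assistance — status part-time ✗ (requires full-time or seasonal) → not eligible.
Transit Subsidy — status part-time ✓ (not excluded); service 349 days ≥ 120 days ✓; grade IC5 ≥ IC4 ✓; not eligible for Education Assistance ✗ → not eligible.
Pet Insurance — status part-time ✗ (requires seasonal or temporary) → not eligible.
401(k) Plan — status part-time ✗ (requires full-time or seasonal) → not eligible.
Identity Protection Plan — status part-time ✗ (requires full-time or seasonal) → not eligible.
Employee Assistance Program — service 349 days ≥ 12 weeks (≈84 days) ✓; dept Legal ✗ → not eligible.
Charitable Gift Match — service 349 days ≥ 120 days ✓; dept Legal ✓; age 32 ≥ 25 ✓ → eligible.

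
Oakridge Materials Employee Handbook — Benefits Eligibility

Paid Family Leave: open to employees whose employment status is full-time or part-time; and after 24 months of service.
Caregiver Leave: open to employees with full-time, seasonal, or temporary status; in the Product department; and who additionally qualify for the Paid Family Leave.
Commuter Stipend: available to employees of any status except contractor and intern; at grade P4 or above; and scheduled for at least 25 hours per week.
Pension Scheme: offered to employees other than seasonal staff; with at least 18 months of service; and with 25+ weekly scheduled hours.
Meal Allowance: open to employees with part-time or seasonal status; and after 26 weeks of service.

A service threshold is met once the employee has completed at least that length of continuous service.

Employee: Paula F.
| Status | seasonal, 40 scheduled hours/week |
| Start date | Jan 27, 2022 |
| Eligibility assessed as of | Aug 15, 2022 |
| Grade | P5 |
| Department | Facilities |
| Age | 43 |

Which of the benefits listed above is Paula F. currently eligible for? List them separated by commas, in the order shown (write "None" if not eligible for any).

Service from Jan 27, 2022 to Aug 15, 2022: 200 days.
Paid Family Leave — status seasonal ✗ (requires full-time or part-time) → not eligible.
Caregiver Leave — status seasonal ✓; dept Facilities ✗ → not eligible.
Commuter Stipend — status seasonal ✓ (not excluded); grade P5 ≥ P4 ✓; 40 hrs/wk ≥ 25 ✓ → eligible.
Pension Scheme — status seasonal ✗ (excluded) → not eligible.
Meal Allowance — status seasonal ✓; service 200 days ≥ 26 weeks (≈182 days) ✓ → eligible.

Commuter Stipend, Meal Allowance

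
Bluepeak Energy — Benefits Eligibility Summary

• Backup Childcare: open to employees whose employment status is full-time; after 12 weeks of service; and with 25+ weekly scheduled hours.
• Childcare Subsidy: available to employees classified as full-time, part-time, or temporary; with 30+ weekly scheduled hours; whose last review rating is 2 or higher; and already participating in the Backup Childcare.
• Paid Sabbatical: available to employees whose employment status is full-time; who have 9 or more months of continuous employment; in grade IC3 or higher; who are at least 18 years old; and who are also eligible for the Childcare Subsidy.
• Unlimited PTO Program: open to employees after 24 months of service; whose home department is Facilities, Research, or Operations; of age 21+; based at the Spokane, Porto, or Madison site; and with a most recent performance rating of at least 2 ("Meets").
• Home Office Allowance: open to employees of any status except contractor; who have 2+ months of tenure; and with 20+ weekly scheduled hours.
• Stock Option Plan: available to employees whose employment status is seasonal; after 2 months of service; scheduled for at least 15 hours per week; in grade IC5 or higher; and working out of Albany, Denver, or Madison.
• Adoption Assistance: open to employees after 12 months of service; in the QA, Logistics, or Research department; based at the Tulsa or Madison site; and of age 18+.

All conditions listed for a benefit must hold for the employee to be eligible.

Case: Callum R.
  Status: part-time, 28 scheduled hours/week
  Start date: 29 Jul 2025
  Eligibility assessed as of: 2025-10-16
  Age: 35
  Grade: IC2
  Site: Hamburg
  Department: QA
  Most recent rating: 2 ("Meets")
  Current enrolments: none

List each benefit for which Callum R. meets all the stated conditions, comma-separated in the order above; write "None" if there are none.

Service from 29 Jul 2025 to 2025-10-16: 79 days.
Backup Childcare — status part-time ✗ (requires full-time) → not eligible.
Childcare Subsidy — status part-time ✓; 28 hrs/wk < 30 ✗ → not eligible.
Paid Sabbatical — status part-time ✗ (requires full-time) → not eligible.
Unlimited PTO Program — service 79 days < 24 months (≈720 days) ✗ → not eligible.
Home Office Allowance — status part-time ✓ (not excluded); service 79 days ≥ 2 months (≈60 days) ✓; 28 hrs/wk ≥ 20 ✓ → eligible.
Stock Option Plan — status part-time ✗ (requires seasonal) → not eligible.
Adoption Assistance — service 79 days < 12 months (≈360 days) ✗ → not eligible.

Home Office Allowance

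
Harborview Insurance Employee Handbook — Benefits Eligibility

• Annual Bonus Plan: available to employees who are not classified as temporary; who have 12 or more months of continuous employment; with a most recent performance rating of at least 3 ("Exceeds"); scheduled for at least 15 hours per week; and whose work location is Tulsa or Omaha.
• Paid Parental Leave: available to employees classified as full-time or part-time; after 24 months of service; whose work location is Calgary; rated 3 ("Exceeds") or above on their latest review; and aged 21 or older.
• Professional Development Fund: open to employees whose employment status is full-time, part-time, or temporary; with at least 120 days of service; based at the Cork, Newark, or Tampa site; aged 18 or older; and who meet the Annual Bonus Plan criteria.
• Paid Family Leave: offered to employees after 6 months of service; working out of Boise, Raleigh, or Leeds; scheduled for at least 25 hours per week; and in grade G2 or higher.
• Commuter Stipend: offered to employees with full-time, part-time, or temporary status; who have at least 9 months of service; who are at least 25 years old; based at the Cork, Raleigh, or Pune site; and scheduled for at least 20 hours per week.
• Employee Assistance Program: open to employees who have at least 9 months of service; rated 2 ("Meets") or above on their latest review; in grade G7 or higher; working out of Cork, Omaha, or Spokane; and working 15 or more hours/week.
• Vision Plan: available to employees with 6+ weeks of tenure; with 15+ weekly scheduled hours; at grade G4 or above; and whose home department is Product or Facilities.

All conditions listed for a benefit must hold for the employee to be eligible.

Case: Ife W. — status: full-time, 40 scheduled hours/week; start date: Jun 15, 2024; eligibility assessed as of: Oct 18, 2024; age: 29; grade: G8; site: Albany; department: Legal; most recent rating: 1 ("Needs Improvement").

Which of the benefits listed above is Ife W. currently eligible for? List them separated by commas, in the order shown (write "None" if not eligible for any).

None

Service from Jun 15, 2024 to Oct 18, 2024: 125 days.
Annual Bonus Plan — status full-time ✓ (not excluded); service 125 days < 12 months (≈360 days) ✗ → not eligible.
Paid Parental Leave — status full-time ✓; service 125 days < 24 months (≈720 days) ✗ → not eligible.
Professional Development Fund — status full-time ✓; service 125 days ≥ 120 days ✓; site Albany ✗ (not Cork, Newark, or Tampa) → not eligible.
Paid Family Leave — service 125 days < 6 months (≈180 days) ✗ → not eligible.
Commuter Stipend — status full-time ✓; service 125 days < 9 months (≈270 days) ✗ → not eligible.
Employee Assistance Program — service 125 days < 9 months (≈270 days) ✗ → not eligible.
Vision Plan — service 125 days ≥ 6 weeks (≈42 days) ✓; 40 hrs/wk ≥ 15 ✓; grade G8 ≥ G4 ✓; dept Legal ✗ → not eligible.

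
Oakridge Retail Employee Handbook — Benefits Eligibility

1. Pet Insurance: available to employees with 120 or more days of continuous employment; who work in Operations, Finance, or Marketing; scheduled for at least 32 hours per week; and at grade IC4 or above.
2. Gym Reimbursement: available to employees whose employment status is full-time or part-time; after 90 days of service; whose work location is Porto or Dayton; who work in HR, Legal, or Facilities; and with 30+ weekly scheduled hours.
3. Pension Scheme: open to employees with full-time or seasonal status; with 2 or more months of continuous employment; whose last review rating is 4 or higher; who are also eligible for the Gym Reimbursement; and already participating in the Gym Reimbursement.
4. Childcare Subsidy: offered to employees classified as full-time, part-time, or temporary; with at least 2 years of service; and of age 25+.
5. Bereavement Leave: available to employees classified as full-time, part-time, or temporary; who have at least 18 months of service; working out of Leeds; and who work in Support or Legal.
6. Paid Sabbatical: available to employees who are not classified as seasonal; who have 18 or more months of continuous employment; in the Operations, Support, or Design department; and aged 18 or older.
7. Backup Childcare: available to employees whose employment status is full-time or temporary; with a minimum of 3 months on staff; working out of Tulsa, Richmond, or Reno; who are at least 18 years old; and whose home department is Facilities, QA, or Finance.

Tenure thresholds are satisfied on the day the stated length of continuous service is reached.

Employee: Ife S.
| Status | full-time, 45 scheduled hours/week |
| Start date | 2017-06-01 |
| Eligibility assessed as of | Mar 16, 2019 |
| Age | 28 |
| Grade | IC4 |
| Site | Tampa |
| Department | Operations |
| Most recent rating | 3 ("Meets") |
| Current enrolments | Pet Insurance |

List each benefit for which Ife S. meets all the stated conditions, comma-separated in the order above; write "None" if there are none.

Pet Insurance, Paid Sabbatical

Service from 2017-06-01 to Mar 16, 2019: 653 days.
Pet Insurance — service 653 days ≥ 120 days ✓; dept Operations ✓; 45 hrs/wk ≥ 32 ✓; grade IC4 ≥ IC4 ✓ → eligible.
Gym Reimbursement — status full-time ✓; service 653 days ≥ 90 days ✓; site Tampa ✗ (not Porto or Dayton) → not eligible.
Pension Scheme — status full-time ✓; service 653 days ≥ 2 months (≈60 days) ✓; rating 3 < 4 ✗ → not eligible.
Childcare Subsidy — status full-time ✓; service 653 days < 2 years (≈730 days) ✗ → not eligible.
Bereavement Leave — status full-time ✓; service 653 days ≥ 18 months (≈540 days) ✓; site Tampa ✗ (not Leeds) → not eligible.
Paid Sabbatical — status full-time ✓ (not excluded); service 653 days ≥ 18 months (≈540 days) ✓; dept Operations ✓; age 28 ≥ 18 ✓ → eligible.
Backup Childcare — status full-time ✓; service 653 days ≥ 3 months (≈90 days) ✓; site Tampa ✗ (not Tulsa, Richmond, or Reno) → not eligible.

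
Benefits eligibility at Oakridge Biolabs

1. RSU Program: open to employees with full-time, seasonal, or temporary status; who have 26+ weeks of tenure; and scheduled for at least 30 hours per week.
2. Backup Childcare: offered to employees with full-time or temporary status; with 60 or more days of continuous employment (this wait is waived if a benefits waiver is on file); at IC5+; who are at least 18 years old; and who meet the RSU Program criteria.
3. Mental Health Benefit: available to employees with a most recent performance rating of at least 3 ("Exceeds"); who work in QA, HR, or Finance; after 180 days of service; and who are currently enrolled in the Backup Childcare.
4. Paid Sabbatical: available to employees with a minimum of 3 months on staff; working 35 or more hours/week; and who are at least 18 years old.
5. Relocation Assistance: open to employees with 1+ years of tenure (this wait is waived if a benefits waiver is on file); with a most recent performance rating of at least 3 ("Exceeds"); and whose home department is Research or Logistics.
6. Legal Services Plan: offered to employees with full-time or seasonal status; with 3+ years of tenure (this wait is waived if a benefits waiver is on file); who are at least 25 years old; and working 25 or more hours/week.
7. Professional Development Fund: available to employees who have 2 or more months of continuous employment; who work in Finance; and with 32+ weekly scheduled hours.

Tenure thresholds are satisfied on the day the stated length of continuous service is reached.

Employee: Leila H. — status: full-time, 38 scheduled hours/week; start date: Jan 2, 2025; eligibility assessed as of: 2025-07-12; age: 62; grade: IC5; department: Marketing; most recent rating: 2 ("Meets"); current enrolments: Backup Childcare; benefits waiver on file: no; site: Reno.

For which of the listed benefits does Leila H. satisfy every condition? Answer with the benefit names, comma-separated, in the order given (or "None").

Service from Jan 2, 2025 to 2025-07-12: 191 days.
RSU Program — status full-time ✓; service 191 days ≥ 26 weeks (≈182 days) ✓; 38 hrs/wk ≥ 30 ✓ → eligible.
Backup Childcare — status full-time ✓; no waiver, service 191 days ≥ 60 days ✓; grade IC5 ≥ IC5 ✓; age 62 ≥ 18 ✓; eligible for RSU Program ✓ → eligible.
Mental Health Benefit — rating 2 < 3 ✗ → not eligible.
Paid Sabbatical — service 191 days ≥ 3 months (≈90 days) ✓; 38 hrs/wk ≥ 35 ✓; age 62 ≥ 18 ✓ → eligible.
Relocation Assistance — no waiver, service 191 days < 1 year (≈365 days) ✗ → not eligible.
Legal Services Plan — status full-time ✓; no waiver, service 191 days < 3 years (≈1095 days) ✗ → not eligible.
Professional Development Fund — service 191 days ≥ 2 months (≈60 days) ✓; dept Marketing ✗ → not eligible.

RSU Program, Backup Childcare, Paid Sabbatical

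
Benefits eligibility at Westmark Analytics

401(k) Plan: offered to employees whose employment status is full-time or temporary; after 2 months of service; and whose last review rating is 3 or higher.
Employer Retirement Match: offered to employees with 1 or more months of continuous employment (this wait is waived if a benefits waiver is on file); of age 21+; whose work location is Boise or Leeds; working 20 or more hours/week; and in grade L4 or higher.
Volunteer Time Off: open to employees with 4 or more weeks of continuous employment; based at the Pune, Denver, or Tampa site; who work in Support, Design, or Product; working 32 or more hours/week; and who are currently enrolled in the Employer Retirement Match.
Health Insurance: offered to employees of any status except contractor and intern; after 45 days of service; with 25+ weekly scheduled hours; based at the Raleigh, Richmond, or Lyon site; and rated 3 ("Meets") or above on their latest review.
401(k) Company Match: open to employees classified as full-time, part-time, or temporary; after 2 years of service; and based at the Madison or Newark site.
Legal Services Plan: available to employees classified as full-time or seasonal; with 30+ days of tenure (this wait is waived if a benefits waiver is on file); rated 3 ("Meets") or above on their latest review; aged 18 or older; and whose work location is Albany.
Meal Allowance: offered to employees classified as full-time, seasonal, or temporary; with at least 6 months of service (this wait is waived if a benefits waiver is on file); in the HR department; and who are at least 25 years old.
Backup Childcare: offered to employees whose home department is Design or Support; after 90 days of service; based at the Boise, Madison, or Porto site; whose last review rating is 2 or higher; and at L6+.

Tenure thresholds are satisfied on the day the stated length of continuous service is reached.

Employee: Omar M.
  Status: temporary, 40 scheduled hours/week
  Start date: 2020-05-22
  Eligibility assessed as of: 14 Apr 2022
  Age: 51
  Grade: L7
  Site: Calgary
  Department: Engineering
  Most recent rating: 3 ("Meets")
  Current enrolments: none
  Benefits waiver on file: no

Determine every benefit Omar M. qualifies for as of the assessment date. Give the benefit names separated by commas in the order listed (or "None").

401(k) Plan

Service from 2020-05-22 to 14 Apr 2022: 692 days.
401(k) Plan — status temporary ✓; service 692 days ≥ 2 months (≈60 days) ✓; rating 3 ≥ 3 ✓ → eligible.
Employer Retirement Match — no waiver, service 692 days ≥ 1 month (≈30 days) ✓; age 51 ≥ 21 ✓; site Calgary ✗ (not Boise or Leeds) → not eligible.
Volunteer Time Off — service 692 days ≥ 4 weeks (≈28 days) ✓; site Calgary ✗ (not Pune, Denver, or Tampa) → not eligible.
Health Insurance — status temporary ✓ (not excluded); service 692 days ≥ 45 days ✓; 40 hrs/wk ≥ 25 ✓; site Calgary ✗ (not Raleigh, Richmond, or Lyon) → not eligible.
401(k) Company Match — status temporary ✓; service 692 days < 2 years (≈730 days) ✗ → not eligible.
Legal Services Plan — status temporary ✗ (requires full-time or seasonal) → not eligible.
Meal Allowance — status temporary ✓; no waiver, service 692 days ≥ 6 months (≈180 days) ✓; dept Engineering ✗ → not eligible.
Backup Childcare — dept Engineering ✗ → not eligible.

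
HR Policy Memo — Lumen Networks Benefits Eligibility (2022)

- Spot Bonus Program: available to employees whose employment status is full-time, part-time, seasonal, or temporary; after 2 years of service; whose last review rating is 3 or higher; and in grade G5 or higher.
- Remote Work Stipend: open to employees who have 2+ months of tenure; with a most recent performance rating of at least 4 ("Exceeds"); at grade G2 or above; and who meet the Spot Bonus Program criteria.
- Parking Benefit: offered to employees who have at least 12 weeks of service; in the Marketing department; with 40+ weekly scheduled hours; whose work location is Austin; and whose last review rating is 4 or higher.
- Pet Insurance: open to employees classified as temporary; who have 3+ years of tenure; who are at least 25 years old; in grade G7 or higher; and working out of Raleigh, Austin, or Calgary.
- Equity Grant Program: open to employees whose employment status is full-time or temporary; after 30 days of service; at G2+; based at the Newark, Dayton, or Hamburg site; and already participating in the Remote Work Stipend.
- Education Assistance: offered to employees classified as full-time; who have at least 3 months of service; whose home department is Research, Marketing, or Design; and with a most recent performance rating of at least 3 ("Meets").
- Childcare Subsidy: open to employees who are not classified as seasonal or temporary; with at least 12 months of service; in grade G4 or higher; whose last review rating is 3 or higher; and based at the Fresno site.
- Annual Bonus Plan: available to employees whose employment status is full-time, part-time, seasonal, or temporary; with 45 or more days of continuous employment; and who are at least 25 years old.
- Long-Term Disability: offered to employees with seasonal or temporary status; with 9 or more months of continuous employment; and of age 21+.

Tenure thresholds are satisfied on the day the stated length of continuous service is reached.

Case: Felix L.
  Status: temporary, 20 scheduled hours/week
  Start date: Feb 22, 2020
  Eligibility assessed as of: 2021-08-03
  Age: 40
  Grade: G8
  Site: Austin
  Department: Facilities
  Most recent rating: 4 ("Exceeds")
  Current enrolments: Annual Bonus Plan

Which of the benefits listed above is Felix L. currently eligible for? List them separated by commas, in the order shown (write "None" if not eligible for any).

Service from Feb 22, 2020 to 2021-08-03: 528 days.
Spot Bonus Program — status temporary ✓; service 528 days < 2 years (≈730 days) ✗ → not eligible.
Remote Work Stipend — service 528 days ≥ 2 months (≈60 days) ✓; rating 4 ≥ 4 ✓; grade G8 ≥ G2 ✓; not eligible for Spot Bonus Program ✗ → not eligible.
Parking Benefit — service 528 days ≥ 12 weeks (≈84 days) ✓; dept Facilities ✗ → not eligible.
Pet Insurance — status temporary ✓; service 528 days < 3 years (≈1095 days) ✗ → not eligible.
Equity Grant Program — status temporary ✓; service 528 days ≥ 30 days ✓; grade G8 ≥ G2 ✓; site Austin ✗ (not Newark, Dayton, or Hamburg) → not eligible.
Education Assistance — status temporary ✗ (requires full-time) → not eligible.
Childcare Subsidy — status temporary ✗ (excluded) → not eligible.
Annual Bonus Plan — status temporary ✓; service 528 days ≥ 45 days ✓; age 40 ≥ 25 ✓ → eligible.
Long-Term Disability — status temporary ✓; service 528 days ≥ 9 months (≈270 days) ✓; age 40 ≥ 21 ✓ → eligible.

Annual Bonus Plan, Long-Term Disability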